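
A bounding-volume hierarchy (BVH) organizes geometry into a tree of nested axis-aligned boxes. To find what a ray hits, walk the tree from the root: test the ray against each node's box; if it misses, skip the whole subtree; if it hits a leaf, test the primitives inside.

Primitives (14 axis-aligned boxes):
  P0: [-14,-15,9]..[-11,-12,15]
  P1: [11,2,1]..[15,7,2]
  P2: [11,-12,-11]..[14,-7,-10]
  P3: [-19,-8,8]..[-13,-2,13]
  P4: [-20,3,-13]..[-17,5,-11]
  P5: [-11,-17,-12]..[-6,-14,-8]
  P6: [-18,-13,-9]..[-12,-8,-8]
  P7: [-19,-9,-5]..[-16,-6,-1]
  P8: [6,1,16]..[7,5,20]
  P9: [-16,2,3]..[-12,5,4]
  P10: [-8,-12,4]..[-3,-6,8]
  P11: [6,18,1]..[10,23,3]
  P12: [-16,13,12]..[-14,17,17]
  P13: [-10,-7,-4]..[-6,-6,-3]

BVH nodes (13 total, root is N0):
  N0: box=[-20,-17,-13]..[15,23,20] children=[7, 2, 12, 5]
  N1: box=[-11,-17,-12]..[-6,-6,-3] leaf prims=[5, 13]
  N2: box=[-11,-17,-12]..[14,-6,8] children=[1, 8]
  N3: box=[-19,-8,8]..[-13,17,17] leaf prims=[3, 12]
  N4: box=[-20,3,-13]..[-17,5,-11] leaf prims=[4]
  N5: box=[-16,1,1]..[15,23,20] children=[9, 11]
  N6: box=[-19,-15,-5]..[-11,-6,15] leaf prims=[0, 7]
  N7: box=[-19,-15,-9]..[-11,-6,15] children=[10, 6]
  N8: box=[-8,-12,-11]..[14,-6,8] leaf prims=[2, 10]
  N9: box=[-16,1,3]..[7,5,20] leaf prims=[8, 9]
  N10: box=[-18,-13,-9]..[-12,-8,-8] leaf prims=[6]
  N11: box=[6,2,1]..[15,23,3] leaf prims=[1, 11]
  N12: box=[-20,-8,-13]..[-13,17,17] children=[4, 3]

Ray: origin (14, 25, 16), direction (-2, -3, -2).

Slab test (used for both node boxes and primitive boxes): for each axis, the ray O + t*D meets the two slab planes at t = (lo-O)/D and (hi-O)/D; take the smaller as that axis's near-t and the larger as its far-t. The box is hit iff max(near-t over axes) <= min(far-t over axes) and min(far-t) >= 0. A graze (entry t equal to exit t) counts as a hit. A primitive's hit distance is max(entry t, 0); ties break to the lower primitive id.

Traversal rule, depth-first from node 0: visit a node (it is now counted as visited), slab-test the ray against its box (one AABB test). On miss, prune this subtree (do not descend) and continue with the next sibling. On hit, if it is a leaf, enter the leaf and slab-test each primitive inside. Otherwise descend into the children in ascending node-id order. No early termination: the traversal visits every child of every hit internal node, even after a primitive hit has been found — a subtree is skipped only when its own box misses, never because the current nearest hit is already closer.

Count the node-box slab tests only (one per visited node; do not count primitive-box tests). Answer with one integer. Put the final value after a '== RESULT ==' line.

Walk:
N0 x:[-1/2,17] y:[2/3,14] z:[-2,29/2] -> hit [2/3,14], descend [2, 5, 7, 12]
  N2 x:[0,25/2] y:[31/3,14] z:[4,14] -> hit [31/3,25/2], descend [1, 8]
    N1 x:[10,25/2] y:[31/3,14] z:[19/2,14] -> hit [31/3,25/2] leaf, test {P5(miss), P13(miss)}
    N8 x:[0,11] y:[31/3,37/3] z:[4,27/2] -> hit [31/3,11] leaf, test {P2(miss), P10(miss)}
  N5 x:[-1/2,15] y:[2/3,8] z:[-2,15/2] -> hit [2/3,15/2], descend [9, 11]
    N9 x:[7/2,15] y:[20/3,8] z:[-2,13/2] -> miss, prune
    N11 x:[-1/2,4] y:[2/3,23/3] z:[13/2,15/2] -> miss, prune
  N7 x:[25/2,33/2] y:[31/3,40/3] z:[1/2,25/2] -> hit [25/2,25/2], descend [6, 10]
    N6 x:[25/2,33/2] y:[31/3,40/3] z:[1/2,21/2] -> miss, prune
    N10 x:[13,16] y:[11,38/3] z:[12,25/2] -> miss, prune
  N12 x:[27/2,17] y:[8/3,11] z:[-1/2,29/2] -> miss, prune

11 AABB tests over nodes [0, 2, 1, 8, 5, 9, 11, 7, 6, 10, 12]; 2 leaves entered; closest miss.

== RESULT ==
11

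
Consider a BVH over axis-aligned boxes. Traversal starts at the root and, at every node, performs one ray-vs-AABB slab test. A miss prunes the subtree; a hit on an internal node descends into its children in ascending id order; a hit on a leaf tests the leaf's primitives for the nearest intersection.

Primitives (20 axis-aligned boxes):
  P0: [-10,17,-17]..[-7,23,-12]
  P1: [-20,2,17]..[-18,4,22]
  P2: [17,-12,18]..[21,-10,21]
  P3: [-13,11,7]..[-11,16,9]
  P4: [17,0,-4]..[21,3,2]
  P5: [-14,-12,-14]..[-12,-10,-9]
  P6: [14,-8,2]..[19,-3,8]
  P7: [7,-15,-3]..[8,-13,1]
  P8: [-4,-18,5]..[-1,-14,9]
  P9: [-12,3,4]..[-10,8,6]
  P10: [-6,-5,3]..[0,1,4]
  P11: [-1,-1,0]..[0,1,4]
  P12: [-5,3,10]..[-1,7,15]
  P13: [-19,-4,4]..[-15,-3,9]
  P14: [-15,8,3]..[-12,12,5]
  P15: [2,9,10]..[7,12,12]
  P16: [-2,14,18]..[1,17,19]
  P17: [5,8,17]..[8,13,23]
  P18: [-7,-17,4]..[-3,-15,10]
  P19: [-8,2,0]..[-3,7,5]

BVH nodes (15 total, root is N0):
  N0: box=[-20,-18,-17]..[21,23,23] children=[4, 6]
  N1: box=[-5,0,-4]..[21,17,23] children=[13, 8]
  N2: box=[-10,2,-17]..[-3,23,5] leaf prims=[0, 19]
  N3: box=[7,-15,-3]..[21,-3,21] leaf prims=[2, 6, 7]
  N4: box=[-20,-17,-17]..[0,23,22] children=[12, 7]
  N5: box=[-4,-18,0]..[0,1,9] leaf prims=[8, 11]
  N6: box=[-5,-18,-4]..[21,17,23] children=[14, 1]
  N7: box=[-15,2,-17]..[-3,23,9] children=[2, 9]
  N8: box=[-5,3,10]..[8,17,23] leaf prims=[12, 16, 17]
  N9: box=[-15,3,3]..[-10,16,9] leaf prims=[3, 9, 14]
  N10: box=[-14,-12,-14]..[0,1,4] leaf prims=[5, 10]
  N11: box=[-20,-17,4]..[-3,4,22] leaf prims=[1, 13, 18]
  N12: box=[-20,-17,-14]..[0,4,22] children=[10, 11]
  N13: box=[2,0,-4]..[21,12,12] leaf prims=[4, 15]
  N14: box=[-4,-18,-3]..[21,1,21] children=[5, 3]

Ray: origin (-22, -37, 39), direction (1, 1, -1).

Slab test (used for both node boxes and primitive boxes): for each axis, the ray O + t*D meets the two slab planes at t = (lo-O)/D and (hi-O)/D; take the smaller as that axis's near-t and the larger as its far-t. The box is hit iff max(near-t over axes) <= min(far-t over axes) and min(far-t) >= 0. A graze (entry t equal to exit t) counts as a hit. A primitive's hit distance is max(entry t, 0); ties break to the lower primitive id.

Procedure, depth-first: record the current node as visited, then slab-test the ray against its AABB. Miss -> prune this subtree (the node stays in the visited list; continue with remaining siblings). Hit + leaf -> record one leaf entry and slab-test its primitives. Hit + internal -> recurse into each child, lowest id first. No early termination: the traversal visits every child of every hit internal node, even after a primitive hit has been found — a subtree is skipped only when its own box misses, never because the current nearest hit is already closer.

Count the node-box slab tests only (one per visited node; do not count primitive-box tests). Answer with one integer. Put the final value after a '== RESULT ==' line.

Walk:
N0 x:[2,43] y:[19,60] z:[16,56] -> hit [19,43], descend [4, 6]
  N4 x:[2,22] y:[20,60] z:[17,56] -> hit [20,22], descend [7, 12]
    N7 x:[7,19] y:[39,60] z:[30,56] -> miss, prune
    N12 x:[2,22] y:[20,41] z:[17,53] -> hit [20,22], descend [10, 11]
      N10 x:[8,22] y:[25,38] z:[35,53] -> miss, prune
      N11 x:[2,19] y:[20,41] z:[17,35] -> miss, prune
  N6 x:[17,43] y:[19,54] z:[16,43] -> hit [19,43], descend [1, 14]
    N1 x:[17,43] y:[37,54] z:[16,43] -> hit [37,43], descend [8, 13]
      N8 x:[17,30] y:[40,54] z:[16,29] -> miss, prune
      N13 x:[24,43] y:[37,49] z:[27,43] -> hit [37,43] leaf, test {P4@t=39, P15(miss)}
    N14 x:[18,43] y:[19,38] z:[18,42] -> hit [19,38], descend [3, 5]
      N3 x:[29,43] y:[22,34] z:[18,42] -> hit [29,34] leaf, test {P2(miss), P6(miss), P7(miss)}
      N5 x:[18,22] y:[19,38] z:[30,39] -> miss, prune

13 AABB tests over nodes [0, 4, 7, 12, 10, 11, 6, 1, 8, 13, 14, 3, 5]; 2 leaves entered; closest P4.

== RESULT ==
13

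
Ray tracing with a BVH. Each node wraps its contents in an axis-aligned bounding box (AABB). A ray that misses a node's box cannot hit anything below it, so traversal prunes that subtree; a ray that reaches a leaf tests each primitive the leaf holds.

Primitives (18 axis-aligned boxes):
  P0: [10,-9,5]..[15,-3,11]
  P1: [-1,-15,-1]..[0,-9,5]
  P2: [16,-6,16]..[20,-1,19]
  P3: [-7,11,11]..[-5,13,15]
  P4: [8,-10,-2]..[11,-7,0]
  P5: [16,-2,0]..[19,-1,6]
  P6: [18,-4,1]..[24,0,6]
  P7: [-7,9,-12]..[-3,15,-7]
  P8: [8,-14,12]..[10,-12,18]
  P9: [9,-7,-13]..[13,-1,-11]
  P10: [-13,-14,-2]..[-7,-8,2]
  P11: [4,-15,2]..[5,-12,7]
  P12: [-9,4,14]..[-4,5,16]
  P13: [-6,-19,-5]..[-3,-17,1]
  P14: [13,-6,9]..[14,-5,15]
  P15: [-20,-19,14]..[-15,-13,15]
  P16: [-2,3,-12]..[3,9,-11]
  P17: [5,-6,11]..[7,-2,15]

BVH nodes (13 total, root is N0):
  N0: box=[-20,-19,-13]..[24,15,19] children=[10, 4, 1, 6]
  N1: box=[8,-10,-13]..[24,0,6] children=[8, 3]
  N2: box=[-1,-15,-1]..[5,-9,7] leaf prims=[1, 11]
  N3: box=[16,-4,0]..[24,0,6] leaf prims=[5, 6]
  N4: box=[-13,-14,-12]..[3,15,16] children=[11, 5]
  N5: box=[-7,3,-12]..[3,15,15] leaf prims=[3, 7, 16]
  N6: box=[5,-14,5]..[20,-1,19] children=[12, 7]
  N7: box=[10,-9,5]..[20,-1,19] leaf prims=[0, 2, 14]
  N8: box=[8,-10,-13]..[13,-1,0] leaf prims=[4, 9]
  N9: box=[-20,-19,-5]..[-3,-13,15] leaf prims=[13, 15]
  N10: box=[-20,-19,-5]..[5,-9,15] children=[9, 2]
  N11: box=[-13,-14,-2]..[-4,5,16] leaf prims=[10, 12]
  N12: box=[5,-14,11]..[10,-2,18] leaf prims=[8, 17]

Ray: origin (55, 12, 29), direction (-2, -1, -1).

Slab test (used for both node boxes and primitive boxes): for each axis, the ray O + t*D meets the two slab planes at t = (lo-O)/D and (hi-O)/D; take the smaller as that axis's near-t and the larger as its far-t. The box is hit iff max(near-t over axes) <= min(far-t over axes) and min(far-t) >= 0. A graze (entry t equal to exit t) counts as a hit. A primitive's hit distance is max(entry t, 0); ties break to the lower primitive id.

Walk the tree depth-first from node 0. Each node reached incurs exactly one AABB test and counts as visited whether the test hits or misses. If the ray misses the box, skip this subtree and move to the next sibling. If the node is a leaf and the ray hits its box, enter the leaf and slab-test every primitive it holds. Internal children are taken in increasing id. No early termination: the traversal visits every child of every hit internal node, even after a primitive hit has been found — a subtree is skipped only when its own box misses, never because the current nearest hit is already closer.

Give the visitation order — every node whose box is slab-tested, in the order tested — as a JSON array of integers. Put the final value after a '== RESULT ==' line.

Trace the traversal:
N0 x:[31/2,75/2] y:[-3,31] z:[10,42] -> hit [31/2,31], descend [1, 4, 6, 10]
  N1 x:[31/2,47/2] y:[12,22] z:[23,42] -> miss, prune
  N4 x:[26,34] y:[-3,26] z:[13,41] -> hit [26,26], descend [5, 11]
    N5 x:[26,31] y:[-3,9] z:[14,41] -> miss, prune
    N11 x:[59/2,34] y:[7,26] z:[13,31] -> miss, prune
  N6 x:[35/2,25] y:[13,26] z:[10,24] -> hit [35/2,24], descend [7, 12]
    N7 x:[35/2,45/2] y:[13,21] z:[10,24] -> hit [35/2,21] leaf, test {P0@t=20, P2(miss), P14(miss)}
    N12 x:[45/2,25] y:[14,26] z:[11,18] -> miss, prune
  N10 x:[25,75/2] y:[21,31] z:[14,34] -> hit [25,31], descend [2, 9]
    N2 x:[25,28] y:[21,27] z:[22,30] -> hit [25,27] leaf, test {P1(miss), P11@t=25}
    N9 x:[29,75/2] y:[25,31] z:[14,34] -> hit [29,31] leaf, test {P13@t=29, P15(miss)}

Visited [0, 1, 4, 5, 11, 6, 7, 12, 10, 2, 9]. Tests: 11 box, 3 leaf. Nearest: P0.

== RESULT ==
[0, 1, 4, 5, 11, 6, 7, 12, 10, 2, 9]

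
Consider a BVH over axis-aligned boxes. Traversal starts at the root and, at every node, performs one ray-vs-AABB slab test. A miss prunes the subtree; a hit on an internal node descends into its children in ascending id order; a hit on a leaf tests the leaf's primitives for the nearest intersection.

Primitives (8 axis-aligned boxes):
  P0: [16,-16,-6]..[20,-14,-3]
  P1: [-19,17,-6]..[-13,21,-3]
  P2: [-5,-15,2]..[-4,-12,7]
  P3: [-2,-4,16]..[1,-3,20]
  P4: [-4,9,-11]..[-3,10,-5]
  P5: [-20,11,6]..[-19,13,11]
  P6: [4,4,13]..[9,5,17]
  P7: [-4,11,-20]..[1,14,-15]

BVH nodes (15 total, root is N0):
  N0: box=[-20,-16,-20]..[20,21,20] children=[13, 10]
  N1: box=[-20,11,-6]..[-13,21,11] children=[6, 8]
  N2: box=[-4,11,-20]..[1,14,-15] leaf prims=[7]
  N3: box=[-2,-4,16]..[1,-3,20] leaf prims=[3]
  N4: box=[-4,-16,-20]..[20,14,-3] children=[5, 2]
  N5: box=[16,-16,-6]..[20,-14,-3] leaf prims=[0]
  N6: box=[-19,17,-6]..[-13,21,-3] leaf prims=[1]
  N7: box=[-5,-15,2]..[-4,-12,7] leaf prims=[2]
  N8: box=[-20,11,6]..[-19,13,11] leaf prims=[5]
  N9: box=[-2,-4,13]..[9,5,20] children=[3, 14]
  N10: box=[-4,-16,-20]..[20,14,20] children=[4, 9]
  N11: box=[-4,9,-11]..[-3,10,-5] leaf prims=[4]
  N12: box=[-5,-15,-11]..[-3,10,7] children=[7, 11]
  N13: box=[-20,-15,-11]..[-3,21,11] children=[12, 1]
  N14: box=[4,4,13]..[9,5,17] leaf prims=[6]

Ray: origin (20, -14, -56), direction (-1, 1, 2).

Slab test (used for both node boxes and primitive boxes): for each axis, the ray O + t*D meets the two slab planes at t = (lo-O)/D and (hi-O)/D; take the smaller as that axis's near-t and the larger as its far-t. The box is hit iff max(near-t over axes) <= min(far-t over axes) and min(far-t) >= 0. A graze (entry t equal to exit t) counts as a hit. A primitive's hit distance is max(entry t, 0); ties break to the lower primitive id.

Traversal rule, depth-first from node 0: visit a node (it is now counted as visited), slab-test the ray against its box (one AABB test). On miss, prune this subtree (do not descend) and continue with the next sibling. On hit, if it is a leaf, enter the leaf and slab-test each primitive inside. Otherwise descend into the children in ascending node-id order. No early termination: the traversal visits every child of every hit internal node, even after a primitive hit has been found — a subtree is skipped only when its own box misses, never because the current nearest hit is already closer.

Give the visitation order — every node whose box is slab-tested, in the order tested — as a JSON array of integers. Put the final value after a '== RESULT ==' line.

Traverse from the root:
N0 x:[0,40] y:[-2,35] z:[18,38] -> hit [18,35], descend [10, 13]
  N10 x:[0,24] y:[-2,28] z:[18,38] -> hit [18,24], descend [4, 9]
    N4 x:[0,24] y:[-2,28] z:[18,53/2] -> hit [18,24], descend [2, 5]
      N2 x:[19,24] y:[25,28] z:[18,41/2] -> miss, prune
      N5 x:[0,4] y:[-2,0] z:[25,53/2] -> miss, prune
    N9 x:[11,22] y:[10,19] z:[69/2,38] -> miss, prune
  N13 x:[23,40] y:[-1,35] z:[45/2,67/2] -> hit [23,67/2], descend [1, 12]
    N1 x:[33,40] y:[25,35] z:[25,67/2] -> hit [33,67/2], descend [6, 8]
      N6 x:[33,39] y:[31,35] z:[25,53/2] -> miss, prune
      N8 x:[39,40] y:[25,27] z:[31,67/2] -> miss, prune
    N12 x:[23,25] y:[-1,24] z:[45/2,63/2] -> hit [23,24], descend [7, 11]
      N7 x:[24,25] y:[-1,2] z:[29,63/2] -> miss, prune
      N11 x:[23,24] y:[23,24] z:[45/2,51/2] -> hit [23,24] leaf, test {P4@t=23}

13 AABB tests over nodes [0, 10, 4, 2, 5, 9, 13, 1, 6, 8, 12, 7, 11]; 1 leaf entered; closest P4.

== RESULT ==
[0, 10, 4, 2, 5, 9, 13, 1, 6, 8, 12, 7, 11]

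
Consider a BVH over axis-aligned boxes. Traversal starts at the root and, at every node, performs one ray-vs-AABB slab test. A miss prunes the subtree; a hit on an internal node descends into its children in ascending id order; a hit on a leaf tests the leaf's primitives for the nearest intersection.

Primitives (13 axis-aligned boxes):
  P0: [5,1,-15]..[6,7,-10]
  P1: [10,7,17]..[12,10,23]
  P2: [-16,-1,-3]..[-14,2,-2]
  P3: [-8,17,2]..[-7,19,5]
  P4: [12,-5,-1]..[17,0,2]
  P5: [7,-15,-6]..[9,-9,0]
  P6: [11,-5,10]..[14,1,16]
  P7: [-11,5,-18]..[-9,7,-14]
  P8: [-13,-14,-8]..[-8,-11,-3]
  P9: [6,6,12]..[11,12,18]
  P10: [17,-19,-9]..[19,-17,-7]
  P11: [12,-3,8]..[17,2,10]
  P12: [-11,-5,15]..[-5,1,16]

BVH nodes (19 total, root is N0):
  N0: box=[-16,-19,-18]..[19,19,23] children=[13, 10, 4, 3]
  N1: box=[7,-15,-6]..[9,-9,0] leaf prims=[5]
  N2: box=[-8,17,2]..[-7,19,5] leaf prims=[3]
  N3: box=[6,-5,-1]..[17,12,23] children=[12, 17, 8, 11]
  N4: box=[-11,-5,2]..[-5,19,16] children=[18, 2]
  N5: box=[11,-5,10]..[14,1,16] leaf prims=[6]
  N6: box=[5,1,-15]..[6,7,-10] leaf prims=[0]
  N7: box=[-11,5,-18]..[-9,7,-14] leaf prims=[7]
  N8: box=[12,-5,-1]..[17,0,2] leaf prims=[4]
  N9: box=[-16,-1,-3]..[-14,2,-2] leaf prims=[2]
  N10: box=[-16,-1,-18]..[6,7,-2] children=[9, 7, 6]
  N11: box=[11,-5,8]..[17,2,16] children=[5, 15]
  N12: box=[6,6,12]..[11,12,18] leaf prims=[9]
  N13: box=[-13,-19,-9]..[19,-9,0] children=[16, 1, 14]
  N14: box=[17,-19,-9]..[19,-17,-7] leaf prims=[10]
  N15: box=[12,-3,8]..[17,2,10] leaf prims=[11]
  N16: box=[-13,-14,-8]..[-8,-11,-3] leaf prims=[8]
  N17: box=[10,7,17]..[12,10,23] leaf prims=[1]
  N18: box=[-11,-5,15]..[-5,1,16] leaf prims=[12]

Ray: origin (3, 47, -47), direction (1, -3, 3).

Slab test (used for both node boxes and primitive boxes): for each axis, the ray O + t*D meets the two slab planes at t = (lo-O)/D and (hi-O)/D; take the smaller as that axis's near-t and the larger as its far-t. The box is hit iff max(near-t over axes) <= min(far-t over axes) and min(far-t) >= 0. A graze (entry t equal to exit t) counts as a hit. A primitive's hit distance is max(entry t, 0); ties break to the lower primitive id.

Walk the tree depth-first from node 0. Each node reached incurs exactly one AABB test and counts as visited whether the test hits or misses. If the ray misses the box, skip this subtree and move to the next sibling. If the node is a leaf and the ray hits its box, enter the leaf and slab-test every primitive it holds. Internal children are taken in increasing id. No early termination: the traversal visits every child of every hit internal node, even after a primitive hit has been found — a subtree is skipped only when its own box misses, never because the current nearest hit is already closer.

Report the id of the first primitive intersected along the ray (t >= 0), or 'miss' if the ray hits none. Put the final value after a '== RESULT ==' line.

Walk:
N0 x:[-19,16] y:[28/3,22] z:[29/3,70/3] -> hit [29/3,16], descend [3, 4, 10, 13]
  N3 x:[3,14] y:[35/3,52/3] z:[46/3,70/3] -> miss, prune
  N4 x:[-14,-8] y:[28/3,52/3] z:[49/3,21] -> miss, prune
  N10 x:[-19,3] y:[40/3,16] z:[29/3,15] -> miss, prune
  N13 x:[-16,16] y:[56/3,22] z:[38/3,47/3] -> miss, prune

5 AABB tests over nodes [0, 3, 4, 10, 13]; 0 leaves entered; closest miss.

== RESULT ==
miss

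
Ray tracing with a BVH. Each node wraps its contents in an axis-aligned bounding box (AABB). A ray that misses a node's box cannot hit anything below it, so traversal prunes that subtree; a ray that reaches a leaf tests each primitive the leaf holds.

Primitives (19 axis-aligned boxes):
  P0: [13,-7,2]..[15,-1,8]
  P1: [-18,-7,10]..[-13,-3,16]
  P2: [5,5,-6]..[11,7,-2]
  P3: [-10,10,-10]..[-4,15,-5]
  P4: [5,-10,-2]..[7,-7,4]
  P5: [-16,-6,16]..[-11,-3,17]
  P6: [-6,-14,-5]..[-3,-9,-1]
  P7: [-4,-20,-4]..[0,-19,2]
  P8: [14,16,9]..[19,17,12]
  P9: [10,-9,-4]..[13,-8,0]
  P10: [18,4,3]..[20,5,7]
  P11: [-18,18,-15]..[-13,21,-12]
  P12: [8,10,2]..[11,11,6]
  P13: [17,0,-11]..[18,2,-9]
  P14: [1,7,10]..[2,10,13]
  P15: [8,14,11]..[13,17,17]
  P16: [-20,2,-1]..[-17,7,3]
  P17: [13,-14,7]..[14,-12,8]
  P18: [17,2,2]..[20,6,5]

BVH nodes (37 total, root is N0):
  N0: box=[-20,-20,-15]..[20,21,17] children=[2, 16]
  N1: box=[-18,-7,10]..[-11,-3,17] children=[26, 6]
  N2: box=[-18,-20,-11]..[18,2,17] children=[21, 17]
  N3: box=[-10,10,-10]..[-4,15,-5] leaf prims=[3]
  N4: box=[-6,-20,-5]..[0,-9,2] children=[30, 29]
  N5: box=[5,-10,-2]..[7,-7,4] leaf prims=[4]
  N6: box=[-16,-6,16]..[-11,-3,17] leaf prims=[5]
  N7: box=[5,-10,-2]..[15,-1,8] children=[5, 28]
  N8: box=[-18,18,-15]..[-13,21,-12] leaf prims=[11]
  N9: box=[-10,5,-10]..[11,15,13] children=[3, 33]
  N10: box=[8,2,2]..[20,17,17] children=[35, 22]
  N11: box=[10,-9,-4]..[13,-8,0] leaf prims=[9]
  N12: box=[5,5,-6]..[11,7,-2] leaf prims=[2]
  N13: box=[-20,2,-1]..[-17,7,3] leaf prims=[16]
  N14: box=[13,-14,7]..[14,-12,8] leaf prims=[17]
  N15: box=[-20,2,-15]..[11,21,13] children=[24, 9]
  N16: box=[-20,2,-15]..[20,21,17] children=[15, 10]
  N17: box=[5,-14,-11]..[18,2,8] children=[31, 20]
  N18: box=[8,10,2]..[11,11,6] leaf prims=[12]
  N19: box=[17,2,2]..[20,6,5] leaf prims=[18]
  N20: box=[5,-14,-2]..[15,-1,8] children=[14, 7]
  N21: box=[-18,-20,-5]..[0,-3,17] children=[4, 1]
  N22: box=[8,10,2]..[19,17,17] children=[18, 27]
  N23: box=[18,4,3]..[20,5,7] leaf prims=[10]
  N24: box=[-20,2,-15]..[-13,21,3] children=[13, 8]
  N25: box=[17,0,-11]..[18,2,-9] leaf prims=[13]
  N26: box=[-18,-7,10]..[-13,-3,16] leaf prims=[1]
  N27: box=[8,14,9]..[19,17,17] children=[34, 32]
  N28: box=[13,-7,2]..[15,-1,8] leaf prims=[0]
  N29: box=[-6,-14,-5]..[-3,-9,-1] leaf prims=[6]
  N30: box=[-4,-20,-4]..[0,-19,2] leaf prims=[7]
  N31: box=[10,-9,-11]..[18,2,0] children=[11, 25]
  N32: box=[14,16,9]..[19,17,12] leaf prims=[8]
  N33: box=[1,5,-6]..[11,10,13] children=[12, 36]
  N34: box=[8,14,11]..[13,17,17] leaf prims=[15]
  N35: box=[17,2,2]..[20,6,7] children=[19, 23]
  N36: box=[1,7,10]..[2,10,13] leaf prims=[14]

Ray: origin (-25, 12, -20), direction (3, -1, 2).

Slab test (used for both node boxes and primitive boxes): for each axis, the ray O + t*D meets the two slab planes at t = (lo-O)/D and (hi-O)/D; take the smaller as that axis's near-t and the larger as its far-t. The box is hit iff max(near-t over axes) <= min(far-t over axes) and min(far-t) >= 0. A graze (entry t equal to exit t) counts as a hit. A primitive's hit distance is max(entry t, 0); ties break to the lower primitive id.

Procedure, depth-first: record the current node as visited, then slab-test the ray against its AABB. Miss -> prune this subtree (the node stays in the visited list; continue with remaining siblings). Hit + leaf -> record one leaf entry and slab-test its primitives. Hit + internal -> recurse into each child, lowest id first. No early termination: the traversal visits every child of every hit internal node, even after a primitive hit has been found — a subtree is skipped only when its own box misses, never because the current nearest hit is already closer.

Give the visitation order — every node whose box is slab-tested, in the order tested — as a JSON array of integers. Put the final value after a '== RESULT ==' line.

Walk:
N0 x:[5/3,15] y:[-9,32] z:[5/2,37/2] -> hit [5/2,15], descend [2, 16]
  N2 x:[7/3,43/3] y:[10,32] z:[9/2,37/2] -> hit [10,43/3], descend [17, 21]
    N17 x:[10,43/3] y:[10,26] z:[9/2,14] -> hit [10,14], descend [20, 31]
      N20 x:[10,40/3] y:[13,26] z:[9,14] -> hit [13,40/3], descend [7, 14]
        N7 x:[10,40/3] y:[13,22] z:[9,14] -> hit [13,40/3], descend [5, 28]
          N5 x:[10,32/3] y:[19,22] z:[9,12] -> miss, prune
          N28 x:[38/3,40/3] y:[13,19] z:[11,14] -> hit [13,40/3] leaf, test {P0@t=13}
        N14 x:[38/3,13] y:[24,26] z:[27/2,14] -> miss, prune
      N31 x:[35/3,43/3] y:[10,21] z:[9/2,10] -> miss, prune
    N21 x:[7/3,25/3] y:[15,32] z:[15/2,37/2] -> miss, prune
  N16 x:[5/3,15] y:[-9,10] z:[5/2,37/2] -> hit [5/2,10], descend [10, 15]
    N10 x:[11,15] y:[-5,10] z:[11,37/2] -> miss, prune
    N15 x:[5/3,12] y:[-9,10] z:[5/2,33/2] -> hit [5/2,10], descend [9, 24]
      N9 x:[5,12] y:[-3,7] z:[5,33/2] -> hit [5,7], descend [3, 33]
        N3 x:[5,7] y:[-3,2] z:[5,15/2] -> miss, prune
        N33 x:[26/3,12] y:[2,7] z:[7,33/2] -> miss, prune
      N24 x:[5/3,4] y:[-9,10] z:[5/2,23/2] -> hit [5/2,4], descend [8, 13]
        N8 x:[7/3,4] y:[-9,-6] z:[5/2,4] -> miss, prune
        N13 x:[5/3,8/3] y:[5,10] z:[19/2,23/2] -> miss, prune

Visited [0, 2, 17, 20, 7, 5, 28, 14, 31, 21, 16, 10, 15, 9, 3, 33, 24, 8, 13]. Tests: 19 box, 1 leaf. Nearest: P0.

== RESULT ==
[0, 2, 17, 20, 7, 5, 28, 14, 31, 21, 16, 10, 15, 9, 3, 33, 24, 8, 13]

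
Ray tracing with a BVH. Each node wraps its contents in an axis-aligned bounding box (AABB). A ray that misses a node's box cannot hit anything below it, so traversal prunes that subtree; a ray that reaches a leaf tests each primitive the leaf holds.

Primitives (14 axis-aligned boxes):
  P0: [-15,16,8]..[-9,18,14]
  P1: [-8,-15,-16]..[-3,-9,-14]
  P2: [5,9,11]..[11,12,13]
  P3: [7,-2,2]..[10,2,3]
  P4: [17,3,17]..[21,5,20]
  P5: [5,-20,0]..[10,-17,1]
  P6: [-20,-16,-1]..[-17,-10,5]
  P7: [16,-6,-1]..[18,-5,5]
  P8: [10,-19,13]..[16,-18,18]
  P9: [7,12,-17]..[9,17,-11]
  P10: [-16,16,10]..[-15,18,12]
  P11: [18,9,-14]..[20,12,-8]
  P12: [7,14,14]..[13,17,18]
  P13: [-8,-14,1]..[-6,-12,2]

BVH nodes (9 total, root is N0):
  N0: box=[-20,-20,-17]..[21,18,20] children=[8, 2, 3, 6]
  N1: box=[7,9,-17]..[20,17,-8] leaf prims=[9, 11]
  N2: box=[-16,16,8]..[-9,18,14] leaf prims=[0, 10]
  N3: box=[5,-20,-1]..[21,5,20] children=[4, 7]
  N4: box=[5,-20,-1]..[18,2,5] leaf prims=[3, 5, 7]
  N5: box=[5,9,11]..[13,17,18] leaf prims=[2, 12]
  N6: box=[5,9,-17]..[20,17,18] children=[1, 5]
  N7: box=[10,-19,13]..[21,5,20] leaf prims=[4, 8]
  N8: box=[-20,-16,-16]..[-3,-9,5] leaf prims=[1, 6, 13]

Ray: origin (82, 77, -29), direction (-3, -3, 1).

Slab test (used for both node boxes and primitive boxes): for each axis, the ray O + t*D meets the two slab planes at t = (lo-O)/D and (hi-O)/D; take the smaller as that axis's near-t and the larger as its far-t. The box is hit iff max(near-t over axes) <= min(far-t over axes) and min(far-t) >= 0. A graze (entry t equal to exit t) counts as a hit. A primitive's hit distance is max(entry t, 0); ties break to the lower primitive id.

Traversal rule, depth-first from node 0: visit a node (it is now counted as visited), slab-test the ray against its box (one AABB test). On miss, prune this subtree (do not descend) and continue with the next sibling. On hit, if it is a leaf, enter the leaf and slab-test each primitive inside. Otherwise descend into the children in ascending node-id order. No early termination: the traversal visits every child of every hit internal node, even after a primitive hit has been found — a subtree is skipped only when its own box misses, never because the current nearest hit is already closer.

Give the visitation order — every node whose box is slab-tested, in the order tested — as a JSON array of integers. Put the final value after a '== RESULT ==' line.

Walk:
N0 x:[61/3,34] y:[59/3,97/3] z:[12,49] -> hit [61/3,97/3], descend [2, 3, 6, 8]
  N2 x:[91/3,98/3] y:[59/3,61/3] z:[37,43] -> miss, prune
  N3 x:[61/3,77/3] y:[24,97/3] z:[28,49] -> miss, prune
  N6 x:[62/3,77/3] y:[20,68/3] z:[12,47] -> hit [62/3,68/3], descend [1, 5]
    N1 x:[62/3,25] y:[20,68/3] z:[12,21] -> hit [62/3,21] leaf, test {P9(miss), P11(miss)}
    N5 x:[23,77/3] y:[20,68/3] z:[40,47] -> miss, prune
  N8 x:[85/3,34] y:[86/3,31] z:[13,34] -> hit [86/3,31] leaf, test {P1(miss), P6(miss), P13@t=30}

Visited [0, 2, 3, 6, 1, 5, 8]. Tests: 7 box, 2 leaf. Nearest: P13.

== RESULT ==
[0, 2, 3, 6, 1, 5, 8]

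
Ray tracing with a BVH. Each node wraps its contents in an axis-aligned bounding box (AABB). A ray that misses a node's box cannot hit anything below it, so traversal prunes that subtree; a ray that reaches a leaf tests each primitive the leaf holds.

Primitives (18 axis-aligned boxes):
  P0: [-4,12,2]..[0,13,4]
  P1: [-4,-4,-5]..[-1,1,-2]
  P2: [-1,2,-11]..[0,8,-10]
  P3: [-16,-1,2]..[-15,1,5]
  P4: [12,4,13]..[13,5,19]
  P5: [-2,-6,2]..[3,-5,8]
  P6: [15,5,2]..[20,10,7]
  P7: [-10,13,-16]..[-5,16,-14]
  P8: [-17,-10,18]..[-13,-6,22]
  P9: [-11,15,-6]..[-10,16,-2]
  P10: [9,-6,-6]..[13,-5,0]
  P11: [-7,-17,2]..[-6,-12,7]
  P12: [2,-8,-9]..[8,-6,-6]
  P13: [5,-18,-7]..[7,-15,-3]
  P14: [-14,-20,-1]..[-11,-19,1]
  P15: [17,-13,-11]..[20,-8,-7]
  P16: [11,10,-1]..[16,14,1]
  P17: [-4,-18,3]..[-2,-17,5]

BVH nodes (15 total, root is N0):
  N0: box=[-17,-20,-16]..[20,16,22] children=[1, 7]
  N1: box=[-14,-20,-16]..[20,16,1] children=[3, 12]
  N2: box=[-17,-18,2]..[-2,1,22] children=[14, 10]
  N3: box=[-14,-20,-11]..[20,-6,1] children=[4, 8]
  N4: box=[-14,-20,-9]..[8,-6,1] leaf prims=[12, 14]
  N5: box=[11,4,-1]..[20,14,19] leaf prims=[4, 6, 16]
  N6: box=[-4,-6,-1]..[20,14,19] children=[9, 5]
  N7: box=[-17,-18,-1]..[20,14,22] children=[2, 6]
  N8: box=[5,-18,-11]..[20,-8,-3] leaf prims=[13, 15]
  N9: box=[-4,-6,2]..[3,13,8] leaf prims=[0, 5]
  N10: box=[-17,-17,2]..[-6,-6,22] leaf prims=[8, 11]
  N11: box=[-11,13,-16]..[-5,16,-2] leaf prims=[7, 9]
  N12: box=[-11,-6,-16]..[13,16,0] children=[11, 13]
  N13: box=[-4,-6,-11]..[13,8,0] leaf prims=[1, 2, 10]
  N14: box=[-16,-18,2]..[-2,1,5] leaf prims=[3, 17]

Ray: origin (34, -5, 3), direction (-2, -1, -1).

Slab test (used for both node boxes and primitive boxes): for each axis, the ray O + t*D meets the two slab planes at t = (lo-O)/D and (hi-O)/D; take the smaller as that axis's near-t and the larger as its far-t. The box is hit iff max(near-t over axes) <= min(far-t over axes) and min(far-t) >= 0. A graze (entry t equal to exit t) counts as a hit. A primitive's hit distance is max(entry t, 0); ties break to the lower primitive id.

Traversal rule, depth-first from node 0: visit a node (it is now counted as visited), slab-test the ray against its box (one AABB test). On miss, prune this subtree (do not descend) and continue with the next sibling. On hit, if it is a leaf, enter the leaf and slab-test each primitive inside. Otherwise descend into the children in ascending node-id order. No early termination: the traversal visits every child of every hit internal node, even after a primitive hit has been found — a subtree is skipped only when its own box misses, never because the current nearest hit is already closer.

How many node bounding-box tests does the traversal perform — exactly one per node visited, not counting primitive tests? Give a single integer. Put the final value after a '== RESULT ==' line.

Walk:
N0 x:[7,51/2] y:[-21,15] z:[-19,19] -> hit [7,15], descend [1, 7]
  N1 x:[7,24] y:[-21,15] z:[2,19] -> hit [7,15], descend [3, 12]
    N3 x:[7,24] y:[1,15] z:[2,14] -> hit [7,14], descend [4, 8]
      N4 x:[13,24] y:[1,15] z:[2,12] -> miss, prune
      N8 x:[7,29/2] y:[3,13] z:[6,14] -> hit [7,13] leaf, test {P13(miss), P15(miss)}
    N12 x:[21/2,45/2] y:[-21,1] z:[3,19] -> miss, prune
  N7 x:[7,51/2] y:[-19,13] z:[-19,4] -> miss, prune

Summary -> nodes [0, 1, 3, 4, 8, 12, 7]; box-tests=7; leaf-entries=1; first=miss

== RESULT ==
7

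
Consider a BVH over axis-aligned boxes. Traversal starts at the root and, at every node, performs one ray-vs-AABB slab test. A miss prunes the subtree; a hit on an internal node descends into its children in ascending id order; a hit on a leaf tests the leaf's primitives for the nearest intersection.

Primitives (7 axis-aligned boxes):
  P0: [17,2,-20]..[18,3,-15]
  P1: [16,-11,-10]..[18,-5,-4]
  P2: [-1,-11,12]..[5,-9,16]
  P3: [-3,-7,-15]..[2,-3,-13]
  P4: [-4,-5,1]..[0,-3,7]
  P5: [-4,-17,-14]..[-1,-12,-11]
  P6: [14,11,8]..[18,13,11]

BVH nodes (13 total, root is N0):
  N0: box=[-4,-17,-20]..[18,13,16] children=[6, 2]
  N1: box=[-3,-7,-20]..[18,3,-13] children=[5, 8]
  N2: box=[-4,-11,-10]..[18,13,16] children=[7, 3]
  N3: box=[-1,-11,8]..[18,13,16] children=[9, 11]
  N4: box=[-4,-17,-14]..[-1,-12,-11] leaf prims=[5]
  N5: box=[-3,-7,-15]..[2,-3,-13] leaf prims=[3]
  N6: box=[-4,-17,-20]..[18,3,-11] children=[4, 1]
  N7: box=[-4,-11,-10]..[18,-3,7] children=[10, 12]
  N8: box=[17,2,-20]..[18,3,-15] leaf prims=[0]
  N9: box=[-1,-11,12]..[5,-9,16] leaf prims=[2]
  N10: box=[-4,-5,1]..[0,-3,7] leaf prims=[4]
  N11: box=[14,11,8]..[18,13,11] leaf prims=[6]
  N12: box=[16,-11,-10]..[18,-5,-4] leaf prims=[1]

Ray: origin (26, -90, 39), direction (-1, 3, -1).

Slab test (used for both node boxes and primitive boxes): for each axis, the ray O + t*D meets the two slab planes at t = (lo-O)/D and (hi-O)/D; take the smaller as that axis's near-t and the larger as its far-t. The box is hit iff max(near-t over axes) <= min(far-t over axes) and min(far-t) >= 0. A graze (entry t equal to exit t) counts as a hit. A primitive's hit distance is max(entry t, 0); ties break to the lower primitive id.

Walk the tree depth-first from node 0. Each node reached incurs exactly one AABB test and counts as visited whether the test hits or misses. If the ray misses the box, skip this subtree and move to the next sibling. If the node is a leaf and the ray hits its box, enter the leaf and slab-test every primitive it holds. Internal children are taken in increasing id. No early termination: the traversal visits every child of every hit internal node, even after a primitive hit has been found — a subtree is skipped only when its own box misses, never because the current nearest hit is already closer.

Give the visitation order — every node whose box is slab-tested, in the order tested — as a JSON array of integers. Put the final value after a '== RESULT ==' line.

Trace the traversal:
N0 x:[8,30] y:[73/3,103/3] z:[23,59] -> hit [73/3,30], descend [2, 6]
  N2 x:[8,30] y:[79/3,103/3] z:[23,49] -> hit [79/3,30], descend [3, 7]
    N3 x:[8,27] y:[79/3,103/3] z:[23,31] -> hit [79/3,27], descend [9, 11]
      N9 x:[21,27] y:[79/3,27] z:[23,27] -> hit [79/3,27] leaf, test {P2@t=79/3}
      N11 x:[8,12] y:[101/3,103/3] z:[28,31] -> miss, prune
    N7 x:[8,30] y:[79/3,29] z:[32,49] -> miss, prune
  N6 x:[8,30] y:[73/3,31] z:[50,59] -> miss, prune

Visited [0, 2, 3, 9, 11, 7, 6]. Tests: 7 box, 1 leaf. Nearest: P2.

== RESULT ==
[0, 2, 3, 9, 11, 7, 6]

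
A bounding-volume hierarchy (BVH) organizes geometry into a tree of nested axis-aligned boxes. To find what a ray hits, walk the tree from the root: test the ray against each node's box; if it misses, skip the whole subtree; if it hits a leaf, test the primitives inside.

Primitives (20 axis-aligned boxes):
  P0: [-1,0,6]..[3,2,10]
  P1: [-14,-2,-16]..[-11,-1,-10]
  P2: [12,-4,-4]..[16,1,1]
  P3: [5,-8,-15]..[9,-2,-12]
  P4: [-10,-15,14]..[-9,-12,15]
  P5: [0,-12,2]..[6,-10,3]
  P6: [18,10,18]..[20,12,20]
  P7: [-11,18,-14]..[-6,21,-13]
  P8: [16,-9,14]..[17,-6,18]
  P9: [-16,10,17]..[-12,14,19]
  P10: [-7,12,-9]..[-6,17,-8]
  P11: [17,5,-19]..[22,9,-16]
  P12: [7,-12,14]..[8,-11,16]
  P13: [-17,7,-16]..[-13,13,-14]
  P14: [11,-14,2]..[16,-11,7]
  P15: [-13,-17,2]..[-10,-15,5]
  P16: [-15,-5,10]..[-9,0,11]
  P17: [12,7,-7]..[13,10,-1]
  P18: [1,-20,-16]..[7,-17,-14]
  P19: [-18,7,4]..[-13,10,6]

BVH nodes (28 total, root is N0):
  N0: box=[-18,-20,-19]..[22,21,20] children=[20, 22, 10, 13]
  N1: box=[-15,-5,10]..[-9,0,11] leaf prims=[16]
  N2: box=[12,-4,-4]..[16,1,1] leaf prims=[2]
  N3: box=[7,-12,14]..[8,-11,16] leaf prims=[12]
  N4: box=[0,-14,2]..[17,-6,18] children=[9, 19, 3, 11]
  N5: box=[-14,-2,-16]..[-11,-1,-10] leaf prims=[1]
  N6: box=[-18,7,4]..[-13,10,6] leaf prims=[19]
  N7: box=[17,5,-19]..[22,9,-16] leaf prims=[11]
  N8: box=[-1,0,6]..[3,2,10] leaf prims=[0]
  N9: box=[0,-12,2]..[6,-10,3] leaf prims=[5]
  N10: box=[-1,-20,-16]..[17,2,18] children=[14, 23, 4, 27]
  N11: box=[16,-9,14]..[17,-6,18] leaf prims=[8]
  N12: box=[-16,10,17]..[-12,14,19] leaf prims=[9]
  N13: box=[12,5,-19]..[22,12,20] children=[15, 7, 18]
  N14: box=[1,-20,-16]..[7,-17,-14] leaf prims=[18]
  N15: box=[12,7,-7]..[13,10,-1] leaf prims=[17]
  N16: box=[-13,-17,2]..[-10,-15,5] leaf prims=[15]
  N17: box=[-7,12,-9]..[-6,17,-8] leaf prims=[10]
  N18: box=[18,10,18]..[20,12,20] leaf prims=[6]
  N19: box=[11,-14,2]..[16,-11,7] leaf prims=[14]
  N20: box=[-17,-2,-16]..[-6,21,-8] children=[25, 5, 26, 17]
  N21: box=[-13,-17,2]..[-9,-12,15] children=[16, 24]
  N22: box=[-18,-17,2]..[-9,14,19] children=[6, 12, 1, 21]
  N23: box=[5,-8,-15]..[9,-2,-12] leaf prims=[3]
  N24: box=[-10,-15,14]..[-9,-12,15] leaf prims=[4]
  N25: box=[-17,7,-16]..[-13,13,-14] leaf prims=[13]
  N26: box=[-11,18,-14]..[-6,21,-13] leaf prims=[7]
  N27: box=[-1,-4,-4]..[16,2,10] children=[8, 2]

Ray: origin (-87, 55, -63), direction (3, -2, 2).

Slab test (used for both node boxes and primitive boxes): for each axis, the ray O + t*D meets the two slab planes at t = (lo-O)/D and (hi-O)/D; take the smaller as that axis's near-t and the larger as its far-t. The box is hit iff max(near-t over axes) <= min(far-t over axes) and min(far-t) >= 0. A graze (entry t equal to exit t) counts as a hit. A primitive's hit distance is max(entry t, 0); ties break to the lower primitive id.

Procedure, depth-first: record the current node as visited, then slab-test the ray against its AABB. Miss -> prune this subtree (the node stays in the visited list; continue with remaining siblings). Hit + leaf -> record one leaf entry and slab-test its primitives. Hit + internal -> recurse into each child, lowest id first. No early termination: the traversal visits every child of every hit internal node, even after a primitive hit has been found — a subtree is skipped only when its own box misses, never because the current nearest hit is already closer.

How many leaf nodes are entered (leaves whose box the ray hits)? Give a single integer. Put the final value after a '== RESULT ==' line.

Walk:
N0 x:[23,109/3] y:[17,75/2] z:[22,83/2] -> hit [23,109/3], descend [10, 13, 20, 22]
  N10 x:[86/3,104/3] y:[53/2,75/2] z:[47/2,81/2] -> hit [86/3,104/3], descend [4, 14, 23, 27]
    N4 x:[29,104/3] y:[61/2,69/2] z:[65/2,81/2] -> hit [65/2,69/2], descend [3, 9, 11, 19]
      N3 x:[94/3,95/3] y:[33,67/2] z:[77/2,79/2] -> miss, prune
      N9 x:[29,31] y:[65/2,67/2] z:[65/2,33] -> miss, prune
      N11 x:[103/3,104/3] y:[61/2,32] z:[77/2,81/2] -> miss, prune
      N19 x:[98/3,103/3] y:[33,69/2] z:[65/2,35] -> hit [33,103/3] leaf, test {P14@t=33}
    N14 x:[88/3,94/3] y:[36,75/2] z:[47/2,49/2] -> miss, prune
    N23 x:[92/3,32] y:[57/2,63/2] z:[24,51/2] -> miss, prune
    N27 x:[86/3,103/3] y:[53/2,59/2] z:[59/2,73/2] -> hit [59/2,59/2], descend [2, 8]
      N2 x:[33,103/3] y:[27,59/2] z:[59/2,32] -> miss, prune
      N8 x:[86/3,30] y:[53/2,55/2] z:[69/2,73/2] -> miss, prune
  N13 x:[33,109/3] y:[43/2,25] z:[22,83/2] -> miss, prune
  N20 x:[70/3,27] y:[17,57/2] z:[47/2,55/2] -> hit [47/2,27], descend [5, 17, 25, 26]
    N5 x:[73/3,76/3] y:[28,57/2] z:[47/2,53/2] -> miss, prune
    N17 x:[80/3,27] y:[19,43/2] z:[27,55/2] -> miss, prune
    N25 x:[70/3,74/3] y:[21,24] z:[47/2,49/2] -> hit [47/2,24] leaf, test {P13@t=47/2}
    N26 x:[76/3,27] y:[17,37/2] z:[49/2,25] -> miss, prune
  N22 x:[23,26] y:[41/2,36] z:[65/2,41] -> miss, prune

Summary -> nodes [0, 10, 4, 3, 9, 11, 19, 14, 23, 27, 2, 8, 13, 20, 5, 17, 25, 26, 22]; box-tests=19; leaf-entries=2; first=P13

== RESULT ==
2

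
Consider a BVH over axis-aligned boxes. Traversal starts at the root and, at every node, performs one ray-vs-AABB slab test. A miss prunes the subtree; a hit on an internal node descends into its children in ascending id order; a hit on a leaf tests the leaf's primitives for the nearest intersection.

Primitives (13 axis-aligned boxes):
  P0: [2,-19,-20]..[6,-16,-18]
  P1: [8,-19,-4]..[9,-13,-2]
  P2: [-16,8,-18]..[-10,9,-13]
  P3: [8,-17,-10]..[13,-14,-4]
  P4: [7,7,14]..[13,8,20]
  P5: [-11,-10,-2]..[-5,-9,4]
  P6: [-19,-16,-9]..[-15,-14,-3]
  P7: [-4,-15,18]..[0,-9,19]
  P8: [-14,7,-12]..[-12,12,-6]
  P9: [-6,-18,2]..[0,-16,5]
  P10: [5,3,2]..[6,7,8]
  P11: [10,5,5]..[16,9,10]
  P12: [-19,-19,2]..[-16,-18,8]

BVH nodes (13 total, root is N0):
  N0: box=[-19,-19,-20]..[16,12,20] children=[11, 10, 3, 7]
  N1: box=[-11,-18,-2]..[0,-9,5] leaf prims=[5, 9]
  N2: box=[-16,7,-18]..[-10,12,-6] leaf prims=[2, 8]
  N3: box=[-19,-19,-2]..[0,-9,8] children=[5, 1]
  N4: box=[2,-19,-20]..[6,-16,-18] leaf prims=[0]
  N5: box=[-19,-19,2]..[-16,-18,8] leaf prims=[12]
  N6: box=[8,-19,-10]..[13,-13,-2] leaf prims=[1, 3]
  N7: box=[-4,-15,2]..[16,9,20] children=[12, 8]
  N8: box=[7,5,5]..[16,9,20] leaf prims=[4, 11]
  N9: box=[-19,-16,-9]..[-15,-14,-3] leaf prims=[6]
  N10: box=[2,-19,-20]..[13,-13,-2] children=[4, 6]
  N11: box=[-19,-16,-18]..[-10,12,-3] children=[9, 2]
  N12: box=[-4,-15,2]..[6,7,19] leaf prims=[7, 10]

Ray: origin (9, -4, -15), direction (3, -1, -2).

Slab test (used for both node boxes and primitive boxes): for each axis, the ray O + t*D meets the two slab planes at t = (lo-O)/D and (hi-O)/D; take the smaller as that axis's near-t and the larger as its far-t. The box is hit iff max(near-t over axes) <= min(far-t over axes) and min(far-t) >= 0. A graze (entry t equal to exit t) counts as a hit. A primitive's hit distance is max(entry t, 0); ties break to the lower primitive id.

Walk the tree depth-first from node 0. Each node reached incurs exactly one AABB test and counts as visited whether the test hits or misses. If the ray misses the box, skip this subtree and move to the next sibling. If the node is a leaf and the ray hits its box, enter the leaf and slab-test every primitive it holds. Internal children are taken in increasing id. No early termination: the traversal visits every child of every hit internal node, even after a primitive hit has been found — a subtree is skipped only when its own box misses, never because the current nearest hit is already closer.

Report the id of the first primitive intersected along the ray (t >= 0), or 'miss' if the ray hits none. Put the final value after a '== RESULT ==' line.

Walk:
N0 x:[-28/3,7/3] y:[-16,15] z:[-35/2,5/2] -> hit [-28/3,7/3], descend [3, 7, 10, 11]
  N3 x:[-28/3,-3] y:[5,15] z:[-23/2,-13/2] -> miss, prune
  N7 x:[-13/3,7/3] y:[-13,11] z:[-35/2,-17/2] -> miss, prune
  N10 x:[-7/3,4/3] y:[9,15] z:[-13/2,5/2] -> miss, prune
  N11 x:[-28/3,-19/3] y:[-16,12] z:[-6,3/2] -> miss, prune

5 AABB tests over nodes [0, 3, 7, 10, 11]; 0 leaves entered; closest miss.

== RESULT ==
miss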